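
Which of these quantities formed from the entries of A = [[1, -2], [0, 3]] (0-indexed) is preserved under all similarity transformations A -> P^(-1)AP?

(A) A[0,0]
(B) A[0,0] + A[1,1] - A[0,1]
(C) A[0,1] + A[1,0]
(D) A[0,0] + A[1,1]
D

A[0,0] + A[1,1] is the trace of A. By the cyclic property of the trace, tr(P^(-1)AP) = tr(APP^(-1)) = tr(A), so it is the same for every matrix similar to A.

The other combinations are not similarity invariants. For example, take P = [[2, 1], [1, 1]] (det P = 1), so P^(-1) = [[1, -1], [-1, 2]] and
B = P^(-1)AP = [[-3, -4], [6, 7]].
Evaluating each option on A and on B:
(A) A[0,0]: 1 for A, -3 for B -> changes
(B) A[0,0] + A[1,1] - A[0,1]: 6 for A, 8 for B -> changes
(C) A[0,1] + A[1,0]: -2 for A, 2 for B -> changes
(D) A[0,0] + A[1,1]: 4 for A, 4 for B -> unchanged

Only (D) A[0,0] + A[1,1] = 4 survives (and it does so for every P, not just this one), so it is the invariant.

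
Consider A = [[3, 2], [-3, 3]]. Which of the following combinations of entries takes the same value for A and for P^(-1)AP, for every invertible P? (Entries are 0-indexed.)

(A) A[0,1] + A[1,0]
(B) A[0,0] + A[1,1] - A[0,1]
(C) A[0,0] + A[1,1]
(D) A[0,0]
C

A[0,0] + A[1,1] is the trace of A. By the cyclic property of the trace, tr(P^(-1)AP) = tr(APP^(-1)) = tr(A), so it is the same for every matrix similar to A.

The other combinations are not similarity invariants. For example, take P = [[1, -1], [0, 1]] (det P = 1), so P^(-1) = [[1, 1], [0, 1]] and
B = P^(-1)AP = [[0, 5], [-3, 6]].
Evaluating each option on A and on B:
(A) A[0,1] + A[1,0]: -1 for A, 2 for B -> changes
(B) A[0,0] + A[1,1] - A[0,1]: 4 for A, 1 for B -> changes
(C) A[0,0] + A[1,1]: 6 for A, 6 for B -> unchanged
(D) A[0,0]: 3 for A, 0 for B -> changes

Only (C) A[0,0] + A[1,1] = 6 survives (and it does so for every P, not just this one), so it is the invariant.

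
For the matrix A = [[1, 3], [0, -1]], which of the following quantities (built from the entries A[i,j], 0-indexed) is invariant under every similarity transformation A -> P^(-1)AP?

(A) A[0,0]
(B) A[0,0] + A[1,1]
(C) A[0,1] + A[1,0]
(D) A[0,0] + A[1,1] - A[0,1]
B

A[0,0] + A[1,1] is the trace of A. By the cyclic property of the trace, tr(P^(-1)AP) = tr(APP^(-1)) = tr(A), so it is the same for every matrix similar to A.

The other combinations are not similarity invariants. For example, take P = [[1, 1], [1, 2]] (det P = 1), so P^(-1) = [[2, -1], [-1, 1]] and
B = P^(-1)AP = [[9, 16], [-5, -9]].
Evaluating each option on A and on B:
(A) A[0,0]: 1 for A, 9 for B -> changes
(B) A[0,0] + A[1,1]: 0 for A, 0 for B -> unchanged
(C) A[0,1] + A[1,0]: 3 for A, 11 for B -> changes
(D) A[0,0] + A[1,1] - A[0,1]: -3 for A, -16 for B -> changes

Only (B) A[0,0] + A[1,1] = 0 survives (and it does so for every P, not just this one), so it is the invariant.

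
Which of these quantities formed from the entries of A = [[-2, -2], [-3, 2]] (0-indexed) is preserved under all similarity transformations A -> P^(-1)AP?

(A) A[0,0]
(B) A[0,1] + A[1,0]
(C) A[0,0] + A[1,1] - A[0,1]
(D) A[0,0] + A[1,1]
D

A[0,0] + A[1,1] is the trace of A. By the cyclic property of the trace, tr(P^(-1)AP) = tr(APP^(-1)) = tr(A), so it is the same for every matrix similar to A.

The other combinations are not similarity invariants. For example, take P = [[1, 1], [1, 2]] (det P = 1), so P^(-1) = [[2, -1], [-1, 1]] and
B = P^(-1)AP = [[-7, -13], [3, 7]].
Evaluating each option on A and on B:
(A) A[0,0]: -2 for A, -7 for B -> changes
(B) A[0,1] + A[1,0]: -5 for A, -10 for B -> changes
(C) A[0,0] + A[1,1] - A[0,1]: 2 for A, 13 for B -> changes
(D) A[0,0] + A[1,1]: 0 for A, 0 for B -> unchanged

Only (D) A[0,0] + A[1,1] = 0 survives (and it does so for every P, not just this one), so it is the invariant.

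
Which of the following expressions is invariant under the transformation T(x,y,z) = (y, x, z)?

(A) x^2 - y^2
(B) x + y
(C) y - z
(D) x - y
B

Apply T(x,y,z) = (y, x, z) to each option, i.e. replace (x, y, z) by the transformed coordinates.
Substitute the transformed coordinates into each option and compare with the original:
(A) x^2 - y^2  ->  (y)^2 - (x)^2 = -x^2 + y^2   [differs from x^2 - y^2: not invariant]
(B) x + y  ->  (y) + (x) = x + y   [equals x + y: invariant]
(C) y - z  ->  (x) - (z) = x - z   [differs from y - z: not invariant]
(D) x - y  ->  (y) - (x) = -x + y   [differs from x - y: not invariant]

Only option (B), x + y, is unchanged by the transformation.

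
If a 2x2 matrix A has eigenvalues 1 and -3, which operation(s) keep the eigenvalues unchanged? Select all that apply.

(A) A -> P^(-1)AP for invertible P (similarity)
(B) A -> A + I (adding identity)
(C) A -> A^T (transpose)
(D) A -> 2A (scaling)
A and C

Eigenvalues are preserved by:
1. Similarity transformations: A -> P^(-1)AP (same characteristic polynomial)
2. Transpose: A^T has the same eigenvalues as A

Eigenvalues are NOT preserved by:
- Adding identity: eigenvalues become 1+1, -3+1
- Scaling: eigenvalues become 2, -6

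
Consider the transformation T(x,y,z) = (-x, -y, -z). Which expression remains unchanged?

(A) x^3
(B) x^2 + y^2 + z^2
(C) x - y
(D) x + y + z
B

Apply T(x,y,z) = (-x, -y, -z) to each option, i.e. replace (x, y, z) by the transformed coordinates.
Substitute the transformed coordinates into each option and compare with the original:
(A) x^3  ->  (-x)^3 = -x^3   [differs from x^3: not invariant]
(B) x^2 + y^2 + z^2  ->  (-x)^2 + (-y)^2 + (-z)^2 = x^2 + y^2 + z^2   [equals x^2 + y^2 + z^2: invariant]
(C) x - y  ->  (-x) - (-y) = -x + y   [differs from x - y: not invariant]
(D) x + y + z  ->  (-x) + (-y) + (-z) = -x - y - z   [differs from x + y + z: not invariant]

Only option (B), x^2 + y^2 + z^2, is unchanged by the transformation.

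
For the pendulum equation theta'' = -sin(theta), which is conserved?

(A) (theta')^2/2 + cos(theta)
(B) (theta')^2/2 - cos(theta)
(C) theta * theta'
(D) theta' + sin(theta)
B

A first integral I satisfies dI/dt = 0 along every solution. Differentiate each option and use the equation of motion:
(A) d/dt[(theta')^2/2 + cos(theta)] = theta' theta'' - sin(theta) theta' = -2 theta' sin(theta), not identically 0
(B) d/dt[(theta')^2/2 - cos(theta)] = theta' theta'' + sin(theta) theta' = theta'(-sin(theta)) + theta' sin(theta) = 0
(C) d/dt[theta * theta'] = (theta')^2 + theta theta'' = (theta')^2 - theta sin(theta), not identically 0
(D) d/dt[theta' + sin(theta)] = theta'' + cos(theta) theta' = -sin(theta) + theta' cos(theta), not identically 0

Only (B) has zero time-derivative. This is the total energy: kinetic (theta')^2/2 plus potential -cos(theta).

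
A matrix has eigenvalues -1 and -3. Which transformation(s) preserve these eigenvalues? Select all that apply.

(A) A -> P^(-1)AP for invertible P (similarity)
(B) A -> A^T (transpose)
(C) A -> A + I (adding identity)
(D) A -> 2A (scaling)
A and B

Eigenvalues are preserved by:
1. Similarity transformations: A -> P^(-1)AP (same characteristic polynomial)
2. Transpose: A^T has the same eigenvalues as A

Eigenvalues are NOT preserved by:
- Adding identity: eigenvalues become -1+1, -3+1
- Scaling: eigenvalues become -2, -6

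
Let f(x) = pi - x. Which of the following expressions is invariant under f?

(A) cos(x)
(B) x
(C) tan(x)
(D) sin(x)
D

For f(x) = pi - x:
sin(pi - x) = sin(x), so sine is invariant under this transformation.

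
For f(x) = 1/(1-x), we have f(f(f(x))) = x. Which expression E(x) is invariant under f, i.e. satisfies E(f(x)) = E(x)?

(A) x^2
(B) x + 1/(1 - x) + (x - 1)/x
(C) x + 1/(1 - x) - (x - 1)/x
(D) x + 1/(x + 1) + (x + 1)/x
B

Replace x by f(x) = 1/(1 - x) in each option and simplify. As a quick numerical cross-check, also compare E(3) with E(f(3)) = E(-1/2).

(A) x^2  ->  (1/(1 - x))^2 = (x - 1)^(-2); check: E(3) = 9 but E(-1/2) = 1/4.   [not invariant]
(B) x + 1/(1 - x) + (x - 1)/x  ->  (1/(1 - x)) + 1/(1 - (1/(1 - x))) + ((1/(1 - x)) - 1)/(1/(1 - x)), which simplifies back to x + 1/(1 - x) + (x - 1)/x; check: E(3) = 19/6, E(-1/2) = 19/6.   [invariant]
(C) x + 1/(1 - x) - (x - 1)/x  ->  (1/(1 - x)) + 1/(1 - (1/(1 - x))) - ((1/(1 - x)) - 1)/(1/(1 - x)) = (x^2(1 - x) - x + (x - 1)^2)/(x(x - 1)); check: E(3) = 11/6 but E(-1/2) = -17/6.   [not invariant]
(D) x + 1/(x + 1) + (x + 1)/x  ->  (1/(1 - x)) + 1/((1/(1 - x)) + 1) + ((1/(1 - x)) + 1)/(1/(1 - x)) = (-x^3 + 6x^2 - 11x + 7)/(x^2 - 3x + 2); check: E(3) = 55/12 but E(-1/2) = 1/2.   [not invariant]

Only (B) is unchanged. Indeed f(f(x)) = 1/(1 - 1/(1-x)) = (1-x)/(-x) = (x-1)/x, so E(x) = x + f(x) + f(f(x)) is the sum over the whole 3-cycle; applying f just permutes the three terms cyclically (x -> f(x) -> f(f(x)) -> x), leaving the sum unchanged.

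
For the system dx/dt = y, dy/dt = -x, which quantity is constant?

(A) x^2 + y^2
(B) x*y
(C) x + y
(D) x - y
A

A first integral I satisfies dI/dt = 0 along every solution. Differentiate each option and use the equation of motion:
(A) d/dt[x^2 + y^2] = 2x*dx/dt + 2y*dy/dt = 2x*y + 2y*(-x) = 0
(B) d/dt[x*y] = (dx/dt)y + x(dy/dt) = y^2 - x^2, not identically 0
(C) d/dt[x + y] = y + (-x) = y - x, not identically 0
(D) d/dt[x - y] = y - (-x) = x + y, not identically 0

Only (A) has zero time-derivative. So x^2 + y^2 (the squared radius; trajectories are circles) is the conserved quantity.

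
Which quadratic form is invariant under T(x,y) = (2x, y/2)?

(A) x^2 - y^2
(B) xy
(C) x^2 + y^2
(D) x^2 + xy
B

T multiplies x by 2 and divides y by 2.
Substitute the transformed coordinates into each option and compare with the original:
(A) x^2 - y^2  ->  (2x)^2 - (y/2)^2 = 4x^2 - y^2/4   [differs from x^2 - y^2: not invariant]
(B) xy  ->  (2x)(y/2) = xy   [equals xy: invariant]
(C) x^2 + y^2  ->  (2x)^2 + (y/2)^2 = 4x^2 + y^2/4   [differs from x^2 + y^2: not invariant]
(D) x^2 + xy  ->  (2x)^2 + (2x)(y/2) = 4x^2 + xy   [differs from x^2 + xy: not invariant]

Only option (B), xy, is unchanged by the transformation.
The factors 2 and 1/2 cancel only in the pure product xy.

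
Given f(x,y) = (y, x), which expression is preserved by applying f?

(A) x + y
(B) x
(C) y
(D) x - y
A

For f(x,y) = (y, x):
After applying f: x' = y, y' = x. So x' + y' = y + x = x + y.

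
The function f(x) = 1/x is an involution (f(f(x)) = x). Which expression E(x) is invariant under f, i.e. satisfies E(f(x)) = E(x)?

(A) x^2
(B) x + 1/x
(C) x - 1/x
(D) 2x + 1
B

Replace x by f(x) = 1/x in each option and simplify. As a quick numerical cross-check, also compare E(5) with E(f(5)) = E(1/5).

(A) x^2  ->  (1/x)^2 = x^(-2); check: E(5) = 25 but E(1/5) = 1/25.   [not invariant]
(B) x + 1/x  ->  (1/x) + 1/(1/x), which simplifies back to x + 1/x; check: E(5) = 26/5, E(1/5) = 26/5.   [invariant]
(C) x - 1/x  ->  (1/x) - 1/(1/x) = -x + 1/x; check: E(5) = 24/5 but E(1/5) = -24/5.   [not invariant]
(D) 2x + 1  ->  2(1/x) + 1 = (x + 2)/x; check: E(5) = 11 but E(1/5) = 7/5.   [not invariant]

Only (B) is unchanged. E is symmetric under swapping x with f(x) = 1/x, which is exactly what an involution does.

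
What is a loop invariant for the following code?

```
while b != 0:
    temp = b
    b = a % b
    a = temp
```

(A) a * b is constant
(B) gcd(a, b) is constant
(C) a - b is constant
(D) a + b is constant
B

A loop invariant must hold before the first iteration and be re-established by every execution of the body.

(B) gcd(a, b) is constant: One iteration replaces (a, b) by (b, a mod b). Since a mod b = a - q*b for an integer q, any common divisor of a and b divides b and a mod b, and conversely; hence gcd(b, a mod b) = gcd(a, b). For instance (31, 5) -> (5, 1) keeps gcd = 1. At exit b = 0 and a = gcd of the original inputs.

The other options fail:
(A) a * b is constant: e.g. (a, b) = (31, 5) -> (5, 1): the product goes from 155 to 5.
(C) a - b is constant: e.g. (a, b) = (31, 5) -> (5, 1): the difference goes from 26 to 4.
(D) a + b is constant: e.g. (a, b) = (31, 5) -> (5, 1): the sum goes from 36 to 6.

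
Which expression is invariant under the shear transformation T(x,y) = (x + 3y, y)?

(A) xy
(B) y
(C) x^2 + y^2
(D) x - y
B

Under the shear T(x,y) = (x + 3y, y):
Substitute the transformed coordinates into each option and compare with the original:
(A) xy  ->  (x + 3y)(y) = xy + 3y^2   [differs from xy: not invariant]
(B) y  ->  (y) = y   [equals y: invariant]
(C) x^2 + y^2  ->  (x + 3y)^2 + (y)^2 = x^2 + 6xy + 10y^2   [differs from x^2 + y^2: not invariant]
(D) x - y  ->  (x + 3y) - (y) = x + 2y   [differs from x - y: not invariant]

Only option (B), y, is unchanged by the transformation.
A horizontal shear moves points parallel to the x-axis, so the y-coordinate (and any function of y alone) is unchanged.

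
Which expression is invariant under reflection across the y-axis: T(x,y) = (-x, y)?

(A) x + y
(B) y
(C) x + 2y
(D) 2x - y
B

The map is reflection across the y-axis: T(x,y) = (-x, y).
Substitute the transformed coordinates into each option and compare with the original:
(A) x + y  ->  (-x) + (y) = -x + y   [differs from x + y: not invariant]
(B) y  ->  (y) = y   [equals y: invariant]
(C) x + 2y  ->  (-x) + 2(y) = -x + 2y   [differs from x + 2y: not invariant]
(D) 2x - y  ->  2(-x) - (y) = -2x - y   [differs from 2x - y: not invariant]

Only option (B), y, is unchanged by the transformation.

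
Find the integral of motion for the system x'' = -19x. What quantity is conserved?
E = (x')^2 + 19x^2

Multiply the equation by x':
x' * x'' = -19x * x'
The left side is d/dt[(x')^2/2] and the right side is d/dt[-19x^2/2], so
d/dt[(x')^2/2 + 19x^2/2] = 0, i.e. (x')^2/2 + 19x^2/2 = constant.
Multiplying by 2, the integral of motion is E = (x')^2 + 19x^2.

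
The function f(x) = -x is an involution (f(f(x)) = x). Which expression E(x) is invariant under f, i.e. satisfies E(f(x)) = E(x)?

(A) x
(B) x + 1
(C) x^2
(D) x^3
C

Replace x by f(x) = -x in each option and simplify. As a quick numerical cross-check, also compare E(5) with E(f(5)) = E(-5).

(A) x  ->  (-x) = -x; check: E(5) = 5 but E(-5) = -5.   [not invariant]
(B) x + 1  ->  (-x) + 1 = 1 - x; check: E(5) = 6 but E(-5) = -4.   [not invariant]
(C) x^2  ->  (-x)^2, which simplifies back to x^2; check: E(5) = 25, E(-5) = 25.   [invariant]
(D) x^3  ->  (-x)^3 = -x^3; check: E(5) = 125 but E(-5) = -125.   [not invariant]

Only (C) is unchanged. E is symmetric under swapping x with f(x) = -x, which is exactly what an involution does.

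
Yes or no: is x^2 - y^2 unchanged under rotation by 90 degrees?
No

Applying rotation by 90 degrees: x' = x*cos(90 degrees) - y*sin(90 degrees) = -y, y' = x*sin(90 degrees) + y*cos(90 degrees) = x

Substituting into x^2 - y^2:
(-y)^2 - (x)^2
= -x^2 + y^2

This differs from the original expression x^2 - y^2, so it is NOT invariant.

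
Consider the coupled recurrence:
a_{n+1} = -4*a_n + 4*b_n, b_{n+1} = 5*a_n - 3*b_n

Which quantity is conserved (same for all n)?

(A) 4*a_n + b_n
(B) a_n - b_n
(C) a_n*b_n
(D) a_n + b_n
D

Replace a_n by a_{n+1} = -4*a_n + 4*b_n and b_n by b_{n+1} = 5*a_n - 3*b_n in each option and simplify:
(A) 4*a_n + b_n  ->  4*(-4*a_n + 4*b_n) + (5*a_n - 3*b_n) = -11*a_n + 13*b_n   [not conserved]
(B) a_n - b_n  ->  (-4*a_n + 4*b_n) - (5*a_n - 3*b_n) = -9*a_n + 7*b_n   [not conserved]
(C) a_n*b_n  ->  (-4*a_n + 4*b_n)*(5*a_n - 3*b_n) = -20*a_n^2 + 32*a_n*b_n - 12*b_n^2   [not conserved]
(D) a_n + b_n  ->  (-4*a_n + 4*b_n) + (5*a_n - 3*b_n) = a_n + b_n   [conserved]

Only (D) a_n + b_n returns to itself after one step, so it is the conserved quantity.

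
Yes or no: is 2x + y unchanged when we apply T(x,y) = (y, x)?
No

Substitute T(x,y) = (y, x) into the expression and compare with the original.

Original: 2x + y
After applying T: 2(y) + (x) = x + 2y

This differs from the original 2x + y (difference: -x + y), so the expression is NOT invariant.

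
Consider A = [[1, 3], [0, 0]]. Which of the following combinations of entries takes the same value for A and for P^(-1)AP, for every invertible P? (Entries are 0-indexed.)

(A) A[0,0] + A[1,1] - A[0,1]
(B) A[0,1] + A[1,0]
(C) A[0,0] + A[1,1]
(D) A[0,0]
C

A[0,0] + A[1,1] is the trace of A. By the cyclic property of the trace, tr(P^(-1)AP) = tr(APP^(-1)) = tr(A), so it is the same for every matrix similar to A.

The other combinations are not similarity invariants. For example, take P = [[2, 1], [1, 1]] (det P = 1), so P^(-1) = [[1, -1], [-1, 2]] and
B = P^(-1)AP = [[5, 4], [-5, -4]].
Evaluating each option on A and on B:
(A) A[0,0] + A[1,1] - A[0,1]: -2 for A, -3 for B -> changes
(B) A[0,1] + A[1,0]: 3 for A, -1 for B -> changes
(C) A[0,0] + A[1,1]: 1 for A, 1 for B -> unchanged
(D) A[0,0]: 1 for A, 5 for B -> changes

Only (C) A[0,0] + A[1,1] = 1 survives (and it does so for every P, not just this one), so it is the invariant.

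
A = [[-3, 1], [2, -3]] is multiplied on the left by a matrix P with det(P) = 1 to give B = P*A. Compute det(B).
7

By the multiplicative property of determinants, det(B) = det(P*A) = det(P) * det(A) = det(A),
so the determinant is invariant under multiplication by any determinant-1 matrix; we just need det(A).

det(A) = (-3)(-3) - (1)(2) = 9 - 2 = 7

Therefore det(B) = 1 * 7 = 7.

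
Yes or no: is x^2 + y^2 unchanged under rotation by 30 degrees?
Yes

Applying rotation by 30 degrees: x' = x*cos(30 degrees) - y*sin(30 degrees) = sqrt(3)x/2 - y/2, y' = x*sin(30 degrees) + y*cos(30 degrees) = x/2 + sqrt(3)y/2

Substituting into x^2 + y^2:
(sqrt(3)x/2 - y/2)^2 + (x/2 + sqrt(3)y/2)^2
= x^2 + y^2

This equals the original expression x^2 + y^2, so it IS invariant.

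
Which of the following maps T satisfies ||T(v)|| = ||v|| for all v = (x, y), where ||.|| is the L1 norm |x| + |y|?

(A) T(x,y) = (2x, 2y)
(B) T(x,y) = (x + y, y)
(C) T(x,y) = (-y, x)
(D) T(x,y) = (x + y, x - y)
C

A transformation preserves a norm if ||T(v)|| = ||v|| for every v; a single vector where the norm changes rules an option out.

(A) T(x,y) = (2x, 2y): v = (1, 0) has norm |1| + |0| = 1, but T(v) = (2, 0) has norm 2 -- not preserved.
(B) T(x,y) = (x + y, y): v = (0, 1) has norm |0| + |1| = 1, but T(v) = (1, 1) has norm 2 -- not preserved.
(C) T(x,y) = (-y, x): preserves the norm -- it only permutes the coordinates and/or flips signs, which leaves |x| + |y| unchanged.
(D) T(x,y) = (x + y, x - y): v = (1, 0) has norm |1| + |0| = 1, but T(v) = (1, 1) has norm 2 -- not preserved.

Therefore the answer is (C).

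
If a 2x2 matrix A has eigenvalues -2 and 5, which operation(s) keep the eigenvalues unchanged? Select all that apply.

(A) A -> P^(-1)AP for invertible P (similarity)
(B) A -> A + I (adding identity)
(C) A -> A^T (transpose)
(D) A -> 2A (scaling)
A and C

Eigenvalues are preserved by:
1. Similarity transformations: A -> P^(-1)AP (same characteristic polynomial)
2. Transpose: A^T has the same eigenvalues as A

Eigenvalues are NOT preserved by:
- Adding identity: eigenvalues become -2+1, 5+1
- Scaling: eigenvalues become -4, 10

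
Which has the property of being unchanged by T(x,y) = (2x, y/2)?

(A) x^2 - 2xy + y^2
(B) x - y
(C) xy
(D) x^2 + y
C

An expression E(x,y) is invariant under T if E(T(x,y)) = E(x,y). Here T(x,y) = (2x, y/2).
Substitute the transformed coordinates into each option and compare with the original:
(A) x^2 - 2xy + y^2  ->  (2x)^2 - 2(2x)(y/2) + (y/2)^2 = 4x^2 - 2xy + y^2/4   [differs from x^2 - 2xy + y^2: not invariant]
(B) x - y  ->  (2x) - (y/2) = 2x - y/2   [differs from x - y: not invariant]
(C) xy  ->  (2x)(y/2) = xy   [equals xy: invariant]
(D) x^2 + y  ->  (2x)^2 + (y/2) = 4x^2 + y/2   [differs from x^2 + y: not invariant]

Only option (C), xy, is unchanged by the transformation.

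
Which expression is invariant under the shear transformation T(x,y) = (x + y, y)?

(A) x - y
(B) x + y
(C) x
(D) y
D

Under the shear T(x,y) = (x + y, y):
Substitute the transformed coordinates into each option and compare with the original:
(A) x - y  ->  (x + y) - (y) = x   [differs from x - y: not invariant]
(B) x + y  ->  (x + y) + (y) = x + 2y   [differs from x + y: not invariant]
(C) x  ->  (x + y) = x + y   [differs from x: not invariant]
(D) y  ->  (y) = y   [equals y: invariant]

Only option (D), y, is unchanged by the transformation.
A horizontal shear moves points parallel to the x-axis, so the y-coordinate (and any function of y alone) is unchanged.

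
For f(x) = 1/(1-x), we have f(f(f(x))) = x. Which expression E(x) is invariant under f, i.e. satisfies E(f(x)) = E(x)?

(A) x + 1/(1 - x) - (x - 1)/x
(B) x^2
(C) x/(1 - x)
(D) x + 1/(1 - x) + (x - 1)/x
D

Replace x by f(x) = 1/(1 - x) in each option and simplify. As a quick numerical cross-check, also compare E(5) with E(f(5)) = E(-1/4).

(A) x + 1/(1 - x) - (x - 1)/x  ->  (1/(1 - x)) + 1/(1 - (1/(1 - x))) - ((1/(1 - x)) - 1)/(1/(1 - x)) = (x^2(1 - x) - x + (x - 1)^2)/(x(x - 1)); check: E(5) = 79/20 but E(-1/4) = -89/20.   [not invariant]
(B) x^2  ->  (1/(1 - x))^2 = (x - 1)^(-2); check: E(5) = 25 but E(-1/4) = 1/16.   [not invariant]
(C) x/(1 - x)  ->  (1/(1 - x))/(1 - (1/(1 - x))) = -1/x; check: E(5) = -5/4 but E(-1/4) = -1/5.   [not invariant]
(D) x + 1/(1 - x) + (x - 1)/x  ->  (1/(1 - x)) + 1/(1 - (1/(1 - x))) + ((1/(1 - x)) - 1)/(1/(1 - x)), which simplifies back to x + 1/(1 - x) + (x - 1)/x; check: E(5) = 111/20, E(-1/4) = 111/20.   [invariant]

Only (D) is unchanged. Indeed f(f(x)) = 1/(1 - 1/(1-x)) = (1-x)/(-x) = (x-1)/x, so E(x) = x + f(x) + f(f(x)) is the sum over the whole 3-cycle; applying f just permutes the three terms cyclically (x -> f(x) -> f(f(x)) -> x), leaving the sum unchanged.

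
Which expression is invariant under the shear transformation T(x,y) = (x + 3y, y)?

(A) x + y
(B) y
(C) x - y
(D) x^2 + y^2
B

Under the shear T(x,y) = (x + 3y, y):
Substitute the transformed coordinates into each option and compare with the original:
(A) x + y  ->  (x + 3y) + (y) = x + 4y   [differs from x + y: not invariant]
(B) y  ->  (y) = y   [equals y: invariant]
(C) x - y  ->  (x + 3y) - (y) = x + 2y   [differs from x - y: not invariant]
(D) x^2 + y^2  ->  (x + 3y)^2 + (y)^2 = x^2 + 6xy + 10y^2   [differs from x^2 + y^2: not invariant]

Only option (B), y, is unchanged by the transformation.
A horizontal shear moves points parallel to the x-axis, so the y-coordinate (and any function of y alone) is unchanged.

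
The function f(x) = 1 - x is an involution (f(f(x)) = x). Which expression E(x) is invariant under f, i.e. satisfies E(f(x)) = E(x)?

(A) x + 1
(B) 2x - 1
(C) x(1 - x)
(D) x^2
C

Replace x by f(x) = 1 - x in each option and simplify. As a quick numerical cross-check, also compare E(5) with E(f(5)) = E(-4).

(A) x + 1  ->  (1 - x) + 1 = 2 - x; check: E(5) = 6 but E(-4) = -3.   [not invariant]
(B) 2x - 1  ->  2(1 - x) - 1 = 1 - 2x; check: E(5) = 9 but E(-4) = -9.   [not invariant]
(C) x(1 - x)  ->  (1 - x)(1 - (1 - x)), which simplifies back to x(1 - x); check: E(5) = -20, E(-4) = -20.   [invariant]
(D) x^2  ->  (1 - x)^2 = (x - 1)^2; check: E(5) = 25 but E(-4) = 16.   [not invariant]

Only (C) is unchanged. E is symmetric under swapping x with f(x) = 1 - x, which is exactly what an involution does.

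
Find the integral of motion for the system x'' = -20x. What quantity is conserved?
E = (x')^2 + 20x^2

Multiply the equation by x':
x' * x'' = -20x * x'
The left side is d/dt[(x')^2/2] and the right side is d/dt[-20x^2/2], so
d/dt[(x')^2/2 + 20x^2/2] = 0, i.e. (x')^2/2 + 20x^2/2 = constant.
Multiplying by 2, the integral of motion is E = (x')^2 + 20x^2.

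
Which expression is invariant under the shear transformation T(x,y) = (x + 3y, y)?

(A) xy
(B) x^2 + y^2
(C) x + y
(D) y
D

Under the shear T(x,y) = (x + 3y, y):
Substitute the transformed coordinates into each option and compare with the original:
(A) xy  ->  (x + 3y)(y) = xy + 3y^2   [differs from xy: not invariant]
(B) x^2 + y^2  ->  (x + 3y)^2 + (y)^2 = x^2 + 6xy + 10y^2   [differs from x^2 + y^2: not invariant]
(C) x + y  ->  (x + 3y) + (y) = x + 4y   [differs from x + y: not invariant]
(D) y  ->  (y) = y   [equals y: invariant]

Only option (D), y, is unchanged by the transformation.
A horizontal shear moves points parallel to the x-axis, so the y-coordinate (and any function of y alone) is unchanged.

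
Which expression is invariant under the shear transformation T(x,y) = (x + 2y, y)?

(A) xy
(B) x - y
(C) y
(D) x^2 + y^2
C

Under the shear T(x,y) = (x + 2y, y):
Substitute the transformed coordinates into each option and compare with the original:
(A) xy  ->  (x + 2y)(y) = xy + 2y^2   [differs from xy: not invariant]
(B) x - y  ->  (x + 2y) - (y) = x + y   [differs from x - y: not invariant]
(C) y  ->  (y) = y   [equals y: invariant]
(D) x^2 + y^2  ->  (x + 2y)^2 + (y)^2 = x^2 + 4xy + 5y^2   [differs from x^2 + y^2: not invariant]

Only option (C), y, is unchanged by the transformation.
A horizontal shear moves points parallel to the x-axis, so the y-coordinate (and any function of y alone) is unchanged.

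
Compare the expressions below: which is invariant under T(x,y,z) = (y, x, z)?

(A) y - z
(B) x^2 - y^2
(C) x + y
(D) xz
C

Apply T(x,y,z) = (y, x, z) to each option, i.e. replace (x, y, z) by the transformed coordinates.
Substitute the transformed coordinates into each option and compare with the original:
(A) y - z  ->  (x) - (z) = x - z   [differs from y - z: not invariant]
(B) x^2 - y^2  ->  (y)^2 - (x)^2 = -x^2 + y^2   [differs from x^2 - y^2: not invariant]
(C) x + y  ->  (y) + (x) = x + y   [equals x + y: invariant]
(D) xz  ->  (y)(z) = yz   [differs from xz: not invariant]

Only option (C), x + y, is unchanged by the transformation.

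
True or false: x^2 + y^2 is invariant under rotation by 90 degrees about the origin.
True

Applying rotation by 90 degrees: x' = x*cos(90 degrees) - y*sin(90 degrees) = -y, y' = x*sin(90 degrees) + y*cos(90 degrees) = x

Substituting into x^2 + y^2:
(-y)^2 + (x)^2
= x^2 + y^2

This equals the original expression x^2 + y^2, so it IS invariant.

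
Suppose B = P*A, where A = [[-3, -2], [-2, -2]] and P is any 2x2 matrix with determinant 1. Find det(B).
2

By the multiplicative property of determinants, det(B) = det(P*A) = det(P) * det(A) = det(A),
so the determinant is invariant under multiplication by any determinant-1 matrix; we just need det(A).

det(A) = (-3)(-2) - (-2)(-2) = 6 - 4 = 2

Therefore det(B) = 1 * 2 = 2.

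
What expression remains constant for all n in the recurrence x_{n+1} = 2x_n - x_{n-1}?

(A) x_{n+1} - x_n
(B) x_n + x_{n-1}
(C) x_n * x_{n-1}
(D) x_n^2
A

For the recurrence x_{n+1} = 2x_n - x_{n-1}:

If x_{n+1} = 2x_n - x_{n-1}, then:
x_{n+1} - x_n = x_n - x_{n-1}
The first difference is constant throughout the sequence.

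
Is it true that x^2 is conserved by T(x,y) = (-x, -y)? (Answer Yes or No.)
Yes

Substitute T(x,y) = (-x, -y) into the expression and compare with the original.

Original: x^2
After applying T: (-x)^2 = x^2

This is identical to the original x^2, so the expression is invariant.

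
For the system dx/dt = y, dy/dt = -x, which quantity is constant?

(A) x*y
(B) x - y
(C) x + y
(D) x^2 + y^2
D

A first integral I satisfies dI/dt = 0 along every solution. Differentiate each option and use the equation of motion:
(A) d/dt[x*y] = (dx/dt)y + x(dy/dt) = y^2 - x^2, not identically 0
(B) d/dt[x - y] = y - (-x) = x + y, not identically 0
(C) d/dt[x + y] = y + (-x) = y - x, not identically 0
(D) d/dt[x^2 + y^2] = 2x*dx/dt + 2y*dy/dt = 2x*y + 2y*(-x) = 0

Only (D) has zero time-derivative. So x^2 + y^2 (the squared radius; trajectories are circles) is the conserved quantity.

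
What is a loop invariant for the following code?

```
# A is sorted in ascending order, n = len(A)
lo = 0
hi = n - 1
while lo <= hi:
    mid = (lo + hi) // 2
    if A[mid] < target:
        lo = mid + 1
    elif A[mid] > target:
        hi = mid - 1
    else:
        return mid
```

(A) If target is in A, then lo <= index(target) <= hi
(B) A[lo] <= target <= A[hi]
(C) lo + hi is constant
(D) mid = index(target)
A

A loop invariant must hold before the first iteration and be re-established by every execution of the body.

(A) If target is in A, then lo <= index(target) <= hi: Before the loop [lo, hi] = [0, n-1] covers every index. When A[mid] < target, sortedness puts target strictly to the right of mid, so setting lo = mid + 1 keeps index(target) in [lo, hi]; symmetrically for hi = mid - 1. Hence 'if target is in A then lo <= index(target) <= hi' holds after every iteration, and when lo > hi it proves target is absent.

The other options fail:
(B) A[lo] <= target <= A[hi]: fails when target is not in A (e.g. target < A[0] already violates it before the loop), so it is not maintained in general.
(C) lo + hi is constant: each iteration moves exactly one of lo, hi, so lo + hi changes (e.g. 0 + (n-1) becomes (mid+1) + (n-1)).
(D) mid = index(target): mid is just the current probe; it equals index(target) only on the iteration that returns.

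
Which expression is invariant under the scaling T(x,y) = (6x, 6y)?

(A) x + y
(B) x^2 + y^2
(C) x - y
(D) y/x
D

Under the uniform scaling T(x,y) = (6x, 6y):
Substitute the transformed coordinates into each option and compare with the original:
(A) x + y  ->  (6x) + (6y) = 6x + 6y   [differs from x + y: not invariant]
(B) x^2 + y^2  ->  (6x)^2 + (6y)^2 = 36x^2 + 36y^2   [differs from x^2 + y^2: not invariant]
(C) x - y  ->  (6x) - (6y) = 6x - 6y   [differs from x - y: not invariant]
(D) y/x  ->  (6y)/(6x) = y/x   [equals y/x: invariant]

Only option (D), y/x, is unchanged by the transformation.
The common factor 6 cancels in a ratio of coordinates, while sums, products and sums of squares pick up factors of 6 or 36.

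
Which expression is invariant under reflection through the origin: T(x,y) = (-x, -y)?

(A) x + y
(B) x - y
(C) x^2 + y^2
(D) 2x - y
C

The map is reflection through the origin: T(x,y) = (-x, -y).
Substitute the transformed coordinates into each option and compare with the original:
(A) x + y  ->  (-x) + (-y) = -x - y   [differs from x + y: not invariant]
(B) x - y  ->  (-x) - (-y) = -x + y   [differs from x - y: not invariant]
(C) x^2 + y^2  ->  (-x)^2 + (-y)^2 = x^2 + y^2   [equals x^2 + y^2: invariant]
(D) 2x - y  ->  2(-x) - (-y) = -2x + y   [differs from 2x - y: not invariant]

Only option (C), x^2 + y^2, is unchanged by the transformation.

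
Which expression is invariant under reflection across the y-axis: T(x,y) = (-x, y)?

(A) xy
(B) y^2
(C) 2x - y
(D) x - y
B

The map is reflection across the y-axis: T(x,y) = (-x, y).
Substitute the transformed coordinates into each option and compare with the original:
(A) xy  ->  (-x)(y) = -xy   [differs from xy: not invariant]
(B) y^2  ->  (y)^2 = y^2   [equals y^2: invariant]
(C) 2x - y  ->  2(-x) - (y) = -2x - y   [differs from 2x - y: not invariant]
(D) x - y  ->  (-x) - (y) = -x - y   [differs from x - y: not invariant]

Only option (B), y^2, is unchanged by the transformation.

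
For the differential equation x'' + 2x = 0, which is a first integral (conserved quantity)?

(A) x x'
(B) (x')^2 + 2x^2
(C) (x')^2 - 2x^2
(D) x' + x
B

A first integral I satisfies dI/dt = 0 along every solution. Differentiate each option and use the equation of motion:
(A) d/dt[x x'] = (x')^2 + x x'' = (x')^2 - 2x^2, not identically 0
(B) d/dt[(x')^2 + 2x^2] = 2x'x'' + 4x x' = 2x'(-2x) + 4x x' = 0
(C) d/dt[(x')^2 - 2x^2] = 2x'x'' - 4x x' = -8x x', not identically 0
(D) d/dt[x' + x] = x'' + x' = -2x + x', not identically 0

Only (B) has zero time-derivative. So the energy-like quantity (x')^2 + 2x^2 is the first integral.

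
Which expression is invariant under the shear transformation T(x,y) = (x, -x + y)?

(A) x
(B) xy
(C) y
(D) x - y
A

Under the shear T(x,y) = (x, -x + y):
Substitute the transformed coordinates into each option and compare with the original:
(A) x  ->  (x) = x   [equals x: invariant]
(B) xy  ->  (x)(-x + y) = -x^2 + xy   [differs from xy: not invariant]
(C) y  ->  (-x + y) = -x + y   [differs from y: not invariant]
(D) x - y  ->  (x) - (-x + y) = 2x - y   [differs from x - y: not invariant]

Only option (A), x, is unchanged by the transformation.
A vertical shear moves points parallel to the y-axis, so the x-coordinate (and any function of x alone) is unchanged.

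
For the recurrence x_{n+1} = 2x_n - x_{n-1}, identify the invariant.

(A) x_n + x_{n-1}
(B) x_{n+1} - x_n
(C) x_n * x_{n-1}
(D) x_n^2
B

For the recurrence x_{n+1} = 2x_n - x_{n-1}:

If x_{n+1} = 2x_n - x_{n-1}, then:
x_{n+1} - x_n = x_n - x_{n-1}
The first difference is constant throughout the sequence.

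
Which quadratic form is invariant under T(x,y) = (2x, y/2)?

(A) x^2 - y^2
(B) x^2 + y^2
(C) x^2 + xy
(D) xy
D

T multiplies x by 2 and divides y by 2.
Substitute the transformed coordinates into each option and compare with the original:
(A) x^2 - y^2  ->  (2x)^2 - (y/2)^2 = 4x^2 - y^2/4   [differs from x^2 - y^2: not invariant]
(B) x^2 + y^2  ->  (2x)^2 + (y/2)^2 = 4x^2 + y^2/4   [differs from x^2 + y^2: not invariant]
(C) x^2 + xy  ->  (2x)^2 + (2x)(y/2) = 4x^2 + xy   [differs from x^2 + xy: not invariant]
(D) xy  ->  (2x)(y/2) = xy   [equals xy: invariant]

Only option (D), xy, is unchanged by the transformation.
The factors 2 and 1/2 cancel only in the pure product xy.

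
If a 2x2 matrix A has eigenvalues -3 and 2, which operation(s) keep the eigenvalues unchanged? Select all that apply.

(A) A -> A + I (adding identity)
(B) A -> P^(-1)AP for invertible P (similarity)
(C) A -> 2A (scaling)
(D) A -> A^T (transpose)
B and D

Eigenvalues are preserved by:
1. Similarity transformations: A -> P^(-1)AP (same characteristic polynomial)
2. Transpose: A^T has the same eigenvalues as A

Eigenvalues are NOT preserved by:
- Adding identity: eigenvalues become -3+1, 2+1
- Scaling: eigenvalues become -6, 4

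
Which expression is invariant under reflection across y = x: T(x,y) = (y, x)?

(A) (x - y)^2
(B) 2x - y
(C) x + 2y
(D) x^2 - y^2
A

The map is reflection across y = x: T(x,y) = (y, x).
Substitute the transformed coordinates into each option and compare with the original:
(A) (x - y)^2  ->  ((y) - (x))^2 = x^2 - 2xy + y^2   [equals (x - y)^2: invariant]
(B) 2x - y  ->  2(y) - (x) = -x + 2y   [differs from 2x - y: not invariant]
(C) x + 2y  ->  (y) + 2(x) = 2x + y   [differs from x + 2y: not invariant]
(D) x^2 - y^2  ->  (y)^2 - (x)^2 = -x^2 + y^2   [differs from x^2 - y^2: not invariant]

Only option (A), (x - y)^2, is unchanged by the transformation.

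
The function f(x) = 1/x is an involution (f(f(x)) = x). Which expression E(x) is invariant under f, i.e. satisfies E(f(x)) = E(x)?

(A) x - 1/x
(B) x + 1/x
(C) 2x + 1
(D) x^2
B

Replace x by f(x) = 1/x in each option and simplify. As a quick numerical cross-check, also compare E(4) with E(f(4)) = E(1/4).

(A) x - 1/x  ->  (1/x) - 1/(1/x) = -x + 1/x; check: E(4) = 15/4 but E(1/4) = -15/4.   [not invariant]
(B) x + 1/x  ->  (1/x) + 1/(1/x), which simplifies back to x + 1/x; check: E(4) = 17/4, E(1/4) = 17/4.   [invariant]
(C) 2x + 1  ->  2(1/x) + 1 = (x + 2)/x; check: E(4) = 9 but E(1/4) = 3/2.   [not invariant]
(D) x^2  ->  (1/x)^2 = x^(-2); check: E(4) = 16 but E(1/4) = 1/16.   [not invariant]

Only (B) is unchanged. E is symmetric under swapping x with f(x) = 1/x, which is exactly what an involution does.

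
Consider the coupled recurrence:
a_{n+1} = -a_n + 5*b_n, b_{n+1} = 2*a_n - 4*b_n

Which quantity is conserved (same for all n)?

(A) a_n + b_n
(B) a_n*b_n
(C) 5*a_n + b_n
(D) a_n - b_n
A

Replace a_n by a_{n+1} = -a_n + 5*b_n and b_n by b_{n+1} = 2*a_n - 4*b_n in each option and simplify:
(A) a_n + b_n  ->  (-a_n + 5*b_n) + (2*a_n - 4*b_n) = a_n + b_n   [conserved]
(B) a_n*b_n  ->  (-a_n + 5*b_n)*(2*a_n - 4*b_n) = -2*a_n^2 + 14*a_n*b_n - 20*b_n^2   [not conserved]
(C) 5*a_n + b_n  ->  5*(-a_n + 5*b_n) + (2*a_n - 4*b_n) = -3*a_n + 21*b_n   [not conserved]
(D) a_n - b_n  ->  (-a_n + 5*b_n) - (2*a_n - 4*b_n) = -3*a_n + 9*b_n   [not conserved]

Only (A) a_n + b_n returns to itself after one step, so it is the conserved quantity.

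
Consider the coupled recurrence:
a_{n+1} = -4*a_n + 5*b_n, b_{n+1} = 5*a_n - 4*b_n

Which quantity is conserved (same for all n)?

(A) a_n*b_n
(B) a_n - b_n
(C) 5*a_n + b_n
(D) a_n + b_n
D

Replace a_n by a_{n+1} = -4*a_n + 5*b_n and b_n by b_{n+1} = 5*a_n - 4*b_n in each option and simplify:
(A) a_n*b_n  ->  (-4*a_n + 5*b_n)*(5*a_n - 4*b_n) = -20*a_n^2 + 41*a_n*b_n - 20*b_n^2   [not conserved]
(B) a_n - b_n  ->  (-4*a_n + 5*b_n) - (5*a_n - 4*b_n) = -9*a_n + 9*b_n   [not conserved]
(C) 5*a_n + b_n  ->  5*(-4*a_n + 5*b_n) + (5*a_n - 4*b_n) = -15*a_n + 21*b_n   [not conserved]
(D) a_n + b_n  ->  (-4*a_n + 5*b_n) + (5*a_n - 4*b_n) = a_n + b_n   [conserved]

Only (D) a_n + b_n returns to itself after one step, so it is the conserved quantity.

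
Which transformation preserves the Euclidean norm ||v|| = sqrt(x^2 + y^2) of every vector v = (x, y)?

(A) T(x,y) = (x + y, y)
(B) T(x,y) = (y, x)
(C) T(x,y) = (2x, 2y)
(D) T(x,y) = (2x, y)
B

A transformation preserves a norm if ||T(v)|| = ||v|| for every v; a single vector where the norm changes rules an option out.

(A) T(x,y) = (x + y, y): v = (0, 1) has norm sqrt((0)^2 + (1)^2) = 1, but T(v) = (1, 1) has norm sqrt(2) -- not preserved.
(B) T(x,y) = (y, x): preserves the norm -- it is an orthogonal map (a rotation/reflection), and (y)^2 + (x)^2 simplifies to x^2 + y^2.
(C) T(x,y) = (2x, 2y): v = (1, 0) has norm sqrt((1)^2 + (0)^2) = 1, but T(v) = (2, 0) has norm 2 -- not preserved.
(D) T(x,y) = (2x, y): v = (1, 0) has norm sqrt((1)^2 + (0)^2) = 1, but T(v) = (2, 0) has norm 2 -- not preserved.

Therefore the answer is (B).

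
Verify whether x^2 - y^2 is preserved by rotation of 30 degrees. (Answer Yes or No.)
No

Applying rotation by 30 degrees: x' = x*cos(30 degrees) - y*sin(30 degrees) = sqrt(3)x/2 - y/2, y' = x*sin(30 degrees) + y*cos(30 degrees) = x/2 + sqrt(3)y/2

Substituting into x^2 - y^2:
(sqrt(3)x/2 - y/2)^2 - (x/2 + sqrt(3)y/2)^2
= x^2/2 - sqrt(3)xy - y^2/2

This differs from the original expression x^2 - y^2, so it is NOT invariant.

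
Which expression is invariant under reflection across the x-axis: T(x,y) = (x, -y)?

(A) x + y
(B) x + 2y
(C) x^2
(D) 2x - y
C

The map is reflection across the x-axis: T(x,y) = (x, -y).
Substitute the transformed coordinates into each option and compare with the original:
(A) x + y  ->  (x) + (-y) = x - y   [differs from x + y: not invariant]
(B) x + 2y  ->  (x) + 2(-y) = x - 2y   [differs from x + 2y: not invariant]
(C) x^2  ->  (x)^2 = x^2   [equals x^2: invariant]
(D) 2x - y  ->  2(x) - (-y) = 2x + y   [differs from 2x - y: not invariant]

Only option (C), x^2, is unchanged by the transformation.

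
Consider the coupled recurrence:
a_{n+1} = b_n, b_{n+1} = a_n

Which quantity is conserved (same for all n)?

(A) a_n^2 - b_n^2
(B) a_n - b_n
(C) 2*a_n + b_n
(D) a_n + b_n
D

Replace a_n by a_{n+1} = b_n and b_n by b_{n+1} = a_n in each option and simplify:
(A) a_n^2 - b_n^2  ->  (b_n)^2 - (a_n)^2 = -a_n^2 + b_n^2   [not conserved]
(B) a_n - b_n  ->  (b_n) - (a_n) = -a_n + b_n   [not conserved]
(C) 2*a_n + b_n  ->  2*(b_n) + (a_n) = a_n + 2*b_n   [not conserved]
(D) a_n + b_n  ->  (b_n) + (a_n) = a_n + b_n   [conserved]

Only (D) a_n + b_n returns to itself after one step, so it is the conserved quantity.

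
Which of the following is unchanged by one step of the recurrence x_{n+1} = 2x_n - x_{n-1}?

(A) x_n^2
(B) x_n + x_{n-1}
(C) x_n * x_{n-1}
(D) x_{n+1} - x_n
D

For the recurrence x_{n+1} = 2x_n - x_{n-1}:

If x_{n+1} = 2x_n - x_{n-1}, then:
x_{n+1} - x_n = x_n - x_{n-1}
The first difference is constant throughout the sequence.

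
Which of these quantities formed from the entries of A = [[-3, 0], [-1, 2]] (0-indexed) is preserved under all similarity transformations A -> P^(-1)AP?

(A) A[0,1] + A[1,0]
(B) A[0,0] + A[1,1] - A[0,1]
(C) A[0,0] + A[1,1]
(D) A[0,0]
C

A[0,0] + A[1,1] is the trace of A. By the cyclic property of the trace, tr(P^(-1)AP) = tr(APP^(-1)) = tr(A), so it is the same for every matrix similar to A.

The other combinations are not similarity invariants. For example, take P = [[2, 1], [1, 1]] (det P = 1), so P^(-1) = [[1, -1], [-1, 2]] and
B = P^(-1)AP = [[-6, -4], [6, 5]].
Evaluating each option on A and on B:
(A) A[0,1] + A[1,0]: -1 for A, 2 for B -> changes
(B) A[0,0] + A[1,1] - A[0,1]: -1 for A, 3 for B -> changes
(C) A[0,0] + A[1,1]: -1 for A, -1 for B -> unchanged
(D) A[0,0]: -3 for A, -6 for B -> changes

Only (C) A[0,0] + A[1,1] = -1 survives (and it does so for every P, not just this one), so it is the invariant.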